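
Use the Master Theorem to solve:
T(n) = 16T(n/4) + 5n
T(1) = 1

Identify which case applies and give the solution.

a=16, b=4, f(n)=5n. log_4(16) = 2. Since c=1 < 2, Case 1 applies: T(n) = Θ(n^log_b(a)) = O(n^2).

Answer: O(n^2) - Case 1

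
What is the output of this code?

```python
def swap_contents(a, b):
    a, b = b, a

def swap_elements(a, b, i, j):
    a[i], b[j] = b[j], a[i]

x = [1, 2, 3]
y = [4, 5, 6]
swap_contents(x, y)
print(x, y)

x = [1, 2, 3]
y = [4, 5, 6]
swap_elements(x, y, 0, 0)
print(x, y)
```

Key concept: parameter rebinding vs mutation.
Step by step:
`x = [1, 2, 3]` → x = [1, 2, 3]
`y = [4, 5, 6]` → y = [4, 5, 6]
`swap_contents(x, y)` → no visible change to tracked variables
`print(x, y)` → prints [1, 2, 3] [4, 5, 6]
`x = [1, 2, 3]` → x = [1, 2, 3]
`y = [4, 5, 6]` → y = [4, 5, 6]
`swap_elements(x, y, 0, 0)` → x = [4, 2, 3]; y = [1, 5, 6]
`print(x, y)` → prints [4, 2, 3] [1, 5, 6]

Answer:
[1, 2, 3] [4, 5, 6]
[4, 2, 3] [1, 5, 6]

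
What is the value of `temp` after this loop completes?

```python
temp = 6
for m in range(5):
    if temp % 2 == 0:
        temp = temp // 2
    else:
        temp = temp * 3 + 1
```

Collatz-style transformation from 6
`temp` takes the values: 6 → 3 → 10 → 5 → 16 → 8

Answer: 8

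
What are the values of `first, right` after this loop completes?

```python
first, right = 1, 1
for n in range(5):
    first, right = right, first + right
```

Fibonacci: after 5 iterations
`first, right` takes the values: (1, 1) → (1, 2) → (2, 3) → (3, 5) → (5, 8) → (8, 13)

Answer: 8, 13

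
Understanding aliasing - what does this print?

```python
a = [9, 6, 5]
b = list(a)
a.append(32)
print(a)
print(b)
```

Key concept: list() constructor creates copy.
Step by step:
`a = [9, 6, 5]` → a = [9, 6, 5]
`b = list(a)` → b = [9, 6, 5]
`a.append(32)` → a = [9, 6, 5, 32]
`print(a)` → prints [9, 6, 5, 32]
`print(b)` → prints [9, 6, 5]

Answer:
[9, 6, 5, 32]
[9, 6, 5]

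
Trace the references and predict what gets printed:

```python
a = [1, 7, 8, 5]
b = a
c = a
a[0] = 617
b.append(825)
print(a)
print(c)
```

Key concept: multiple aliases.
Step by step:
`a = [1, 7, 8, 5]` → a = [1, 7, 8, 5]
`b = a` → b = [1, 7, 8, 5] (same object as a)
`c = a` → c = [1, 7, 8, 5] (same object as a, b)
`a[0] = 617` → a = [617, 7, 8, 5] (same object as b, c); b = [617, 7, 8, 5] (same object as a, c); c = [617, 7, 8, 5] (same object as a, b)
`b.append(825)` → a = [617, 7, 8, 5, 825] (same object as b, c); b = [617, 7, 8, 5, 825] (same object as a, c); c = [617, 7, 8, 5, 825] (same object as a, b)
`print(a)` → prints [617, 7, 8, 5, 825]
`print(c)` → prints [617, 7, 8, 5, 825]

Answer:
[617, 7, 8, 5, 825]
[617, 7, 8, 5, 825]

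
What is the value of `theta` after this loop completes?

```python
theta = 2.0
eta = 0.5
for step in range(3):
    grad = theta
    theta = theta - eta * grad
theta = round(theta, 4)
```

Gradient descent: w = 2.0 * (1 - 0.5)^3
`theta` takes the values: 2.0 → 1.0 → 0.5 → 0.25

Answer: 0.25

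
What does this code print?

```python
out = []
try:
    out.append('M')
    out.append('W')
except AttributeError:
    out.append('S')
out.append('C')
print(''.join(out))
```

Execution trace: 'M' (try body) → 'W' (try body, no exception) → 'C' (after the try/except). Output: MWC

Answer: MWC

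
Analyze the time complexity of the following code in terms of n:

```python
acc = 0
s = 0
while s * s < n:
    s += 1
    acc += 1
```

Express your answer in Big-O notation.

Each loop level contributes: √n. Multiplying the contributions gives O(√n).

Answer: O(√n)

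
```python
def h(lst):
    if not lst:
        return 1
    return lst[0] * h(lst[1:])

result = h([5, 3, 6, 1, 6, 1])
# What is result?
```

Product over [5, 3, 6, 1, 6, 1] = 5 * 3 * 6 * 1 * 6 * 1 = 540

Answer: 540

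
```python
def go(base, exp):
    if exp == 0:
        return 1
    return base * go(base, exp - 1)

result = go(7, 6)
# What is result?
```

go(7, 6) = 7 * 7 * 7 * 7 * 7 * 7 = 117649

Answer: 117649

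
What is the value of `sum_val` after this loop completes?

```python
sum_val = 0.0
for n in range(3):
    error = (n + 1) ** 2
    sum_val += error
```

Sum of squared losses 1² + 2² + ... + 3²
`sum_val` takes the values: 0.0 → 1.0 → 5.0 → 14.0

Answer: 14.0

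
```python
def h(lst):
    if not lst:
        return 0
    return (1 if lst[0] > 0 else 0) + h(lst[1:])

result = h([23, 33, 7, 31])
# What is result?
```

Count of positive elements in [23, 33, 7, 31] = 4

Answer: 4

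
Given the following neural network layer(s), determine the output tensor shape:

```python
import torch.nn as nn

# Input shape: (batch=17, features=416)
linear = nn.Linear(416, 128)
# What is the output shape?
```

Input: (17, 416) -> Output: (17, 128)

Answer: (17, 128)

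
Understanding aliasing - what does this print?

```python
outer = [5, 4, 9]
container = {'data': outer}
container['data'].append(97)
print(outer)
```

Key concept: dict holds reference to list.
Step by step:
`outer = [5, 4, 9]` → outer = [5, 4, 9]
`container = {'data': outer}` → container = {'data': [5, 4, 9]}
`container['data'].append(97)` → outer = [5, 4, 9, 97]; container = {'data': [5, 4, 9, 97]}
`print(outer)` → prints [5, 4, 9, 97]

Answer: [5, 4, 9, 97]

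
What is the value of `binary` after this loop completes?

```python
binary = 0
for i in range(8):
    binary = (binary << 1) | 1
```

Build 8 consecutive 1-bits: 0b11111111
`binary` takes the values: 0 → 1 → 3 → 7 → 15 → 31 → 63 → 127 → 255

Answer: 255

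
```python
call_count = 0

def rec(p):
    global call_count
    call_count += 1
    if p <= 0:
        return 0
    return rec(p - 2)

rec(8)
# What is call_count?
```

Linear recursion stepping by 2: 5 calls from p=8 down to ≤0.

Answer: 5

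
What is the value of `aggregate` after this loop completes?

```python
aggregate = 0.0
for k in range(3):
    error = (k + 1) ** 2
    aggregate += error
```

Sum of squared losses 1² + 2² + ... + 3²
`aggregate` takes the values: 0.0 → 1.0 → 5.0 → 14.0

Answer: 14.0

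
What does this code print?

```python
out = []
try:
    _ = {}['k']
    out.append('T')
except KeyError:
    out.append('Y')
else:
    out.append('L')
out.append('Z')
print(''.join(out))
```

Execution trace: 'Y' (except KeyError) → 'Z' (after the try/except). Output: YZ

Answer: YZ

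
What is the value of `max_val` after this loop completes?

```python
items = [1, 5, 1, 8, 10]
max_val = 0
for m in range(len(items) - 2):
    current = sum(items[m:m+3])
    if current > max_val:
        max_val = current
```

Max sum of 3-element window in [1, 5, 1, 8, 10]
`max_val` takes the values: 0 → 7 → 14 → 19

Answer: 19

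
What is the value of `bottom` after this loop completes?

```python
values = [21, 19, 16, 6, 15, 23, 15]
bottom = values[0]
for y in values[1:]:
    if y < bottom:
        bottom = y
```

Minimum of [21, 19, 16, 6, 15, 23, 15]
`bottom` takes the values: 21 → 19 → 16 → 6

Answer: 6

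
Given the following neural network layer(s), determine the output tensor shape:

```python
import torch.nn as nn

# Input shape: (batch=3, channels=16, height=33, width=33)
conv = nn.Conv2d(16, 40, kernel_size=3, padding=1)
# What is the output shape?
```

Input: (3, 16, 33, 33) -> Output: (3, 40, 33, 33)

Answer: (3, 40, 33, 33)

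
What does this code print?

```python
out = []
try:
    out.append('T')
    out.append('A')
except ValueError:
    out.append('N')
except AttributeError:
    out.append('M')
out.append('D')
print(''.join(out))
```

Execution trace: 'T' (try body) → 'A' (try body, no exception) → 'D' (after the try/except). Output: TAD

Answer: TAD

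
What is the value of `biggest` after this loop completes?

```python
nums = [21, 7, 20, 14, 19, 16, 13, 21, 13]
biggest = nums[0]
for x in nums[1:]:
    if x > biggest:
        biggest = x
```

Maximum of [21, 7, 20, 14, 19, 16, 13, 21, 13]
`biggest` takes the values: 21

Answer: 21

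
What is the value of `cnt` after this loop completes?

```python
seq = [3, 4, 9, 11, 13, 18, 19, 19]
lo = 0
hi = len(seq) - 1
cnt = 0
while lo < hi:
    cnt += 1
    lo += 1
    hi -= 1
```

Iterations until pointers meet (list length 8)
`cnt` takes the values: 0 → 1 → 2 → 3 → 4

Answer: 4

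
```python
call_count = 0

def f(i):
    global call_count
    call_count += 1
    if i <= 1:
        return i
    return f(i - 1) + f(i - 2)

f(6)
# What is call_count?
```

Calls(i) = 1 + Calls(i-1) + Calls(i-2); Calls(0)=Calls(1)=1. For i=6 this gives 25.

Answer: 25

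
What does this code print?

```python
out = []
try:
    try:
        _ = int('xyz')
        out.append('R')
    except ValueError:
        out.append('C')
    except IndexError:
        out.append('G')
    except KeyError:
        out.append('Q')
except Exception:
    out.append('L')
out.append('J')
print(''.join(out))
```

Execution trace: 'C' (inner except ValueError) → 'J' (after the try/except). Output: CJ

Answer: CJ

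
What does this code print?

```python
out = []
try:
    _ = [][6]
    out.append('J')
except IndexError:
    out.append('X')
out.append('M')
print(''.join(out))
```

Execution trace: 'X' (except IndexError) → 'M' (after the try/except). Output: XM

Answer: XM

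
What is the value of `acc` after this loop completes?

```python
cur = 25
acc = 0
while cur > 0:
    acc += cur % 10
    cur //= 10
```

Sum digits of 25
`acc` takes the values: 0 → 5 → 7

Answer: 7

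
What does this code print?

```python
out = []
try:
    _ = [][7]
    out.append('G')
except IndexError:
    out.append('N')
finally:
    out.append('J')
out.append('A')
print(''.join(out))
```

Execution trace: 'N' (except IndexError) → 'J' (finally) → 'A' (after the try/except). Output: NJA

Answer: NJA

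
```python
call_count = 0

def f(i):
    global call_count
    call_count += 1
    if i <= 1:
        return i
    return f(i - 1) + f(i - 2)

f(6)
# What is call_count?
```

Calls(i) = 1 + Calls(i-1) + Calls(i-2); Calls(0)=Calls(1)=1. For i=6 this gives 25.

Answer: 25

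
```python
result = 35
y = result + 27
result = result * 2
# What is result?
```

Trace:
`result = 35` → result = 35
`y = result + 27` → y = 62
`result = result * 2` → result = 70
So result = 70

Answer: 70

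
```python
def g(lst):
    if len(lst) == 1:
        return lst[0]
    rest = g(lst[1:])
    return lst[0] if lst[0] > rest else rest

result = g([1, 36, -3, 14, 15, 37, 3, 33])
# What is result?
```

Recursive max over [1, 36, -3, 14, 15, 37, 3, 33] = 37

Answer: 37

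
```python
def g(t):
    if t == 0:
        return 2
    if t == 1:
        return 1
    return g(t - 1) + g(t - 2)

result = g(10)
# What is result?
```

Build up from base cases: g(0)=2, g(1)=1, g(2)=3, g(3)=4, g(4)=7, g(5)=11, g(6)=18, ..., g(10)=123

Answer: 123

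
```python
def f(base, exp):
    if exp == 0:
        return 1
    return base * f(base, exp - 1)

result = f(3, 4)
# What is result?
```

f(3, 4) = 3 * 3 * 3 * 3 = 81

Answer: 81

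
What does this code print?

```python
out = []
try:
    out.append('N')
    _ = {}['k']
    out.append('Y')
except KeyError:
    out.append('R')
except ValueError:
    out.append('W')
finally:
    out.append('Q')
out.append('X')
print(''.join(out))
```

Execution trace: 'N' (try body) → 'R' (except KeyError) → 'Q' (finally) → 'X' (after the try/except). Output: NRQX

Answer: NRQX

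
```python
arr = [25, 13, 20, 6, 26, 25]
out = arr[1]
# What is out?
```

Trace:
`arr = [25, 13, 20, 6, 26, 25]` → arr = [25, 13, 20, 6, 26, 25]
`out = arr[1]` → out = 13
So out = 13

Answer: 13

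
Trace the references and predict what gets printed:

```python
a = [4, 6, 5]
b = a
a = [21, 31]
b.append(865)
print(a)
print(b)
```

Key concept: rebinding vs mutation: a is rebound to a new list, b still points at the original.
Step by step:
`a = [4, 6, 5]` → a = [4, 6, 5]
`b = a` → b = [4, 6, 5] (same object as a)
`a = [21, 31]` → a = [21, 31]
`b.append(865)` → b = [4, 6, 5, 865]
`print(a)` → prints [21, 31]
`print(b)` → prints [4, 6, 5, 865]

Answer:
[21, 31]
[4, 6, 5, 865]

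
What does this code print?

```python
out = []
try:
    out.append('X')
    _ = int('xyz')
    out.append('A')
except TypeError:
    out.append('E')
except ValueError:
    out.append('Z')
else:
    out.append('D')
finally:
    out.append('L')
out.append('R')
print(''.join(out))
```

Execution trace: 'X' (try body) → 'Z' (except ValueError) → 'L' (finally) → 'R' (after the try/except). Output: XZLR

Answer: XZLR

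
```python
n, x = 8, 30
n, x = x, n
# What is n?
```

Trace:
`n, x = 8, 30` → n = 8; x = 30
`n, x = x, n` → n = 30; x = 8
So n = 30

Answer: 30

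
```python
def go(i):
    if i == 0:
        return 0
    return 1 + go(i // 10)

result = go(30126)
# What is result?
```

Count of digits of 30126: 5

Answer: 5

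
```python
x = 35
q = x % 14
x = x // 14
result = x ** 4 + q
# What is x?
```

Trace:
`x = 35` → x = 35
`q = x % 14` → q = 7
`x = x // 14` → x = 2
`result = x ** 4 + q` → result = 23
So x = 2

Answer: 2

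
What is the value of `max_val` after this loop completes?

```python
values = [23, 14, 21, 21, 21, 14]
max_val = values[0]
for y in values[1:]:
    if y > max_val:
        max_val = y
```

Maximum of [23, 14, 21, 21, 21, 14]
`max_val` takes the values: 23

Answer: 23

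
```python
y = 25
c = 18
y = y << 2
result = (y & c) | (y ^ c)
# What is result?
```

Trace:
`y = 25` → y = 25
`c = 18` → c = 18
`y = y << 2` → y = 100
`result = (y & c) | (y ^ c)` → result = 118
So result = 118

Answer: 118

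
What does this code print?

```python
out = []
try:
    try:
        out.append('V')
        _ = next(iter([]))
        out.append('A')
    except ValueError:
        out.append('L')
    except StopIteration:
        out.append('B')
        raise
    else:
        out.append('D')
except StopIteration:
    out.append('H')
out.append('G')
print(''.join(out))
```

Execution trace: 'V' (inner try body) → 'B' (inner except StopIteration) → 'H' (outer except StopIteration) → 'G' (after the try/except). Output: VBHG

Answer: VBHG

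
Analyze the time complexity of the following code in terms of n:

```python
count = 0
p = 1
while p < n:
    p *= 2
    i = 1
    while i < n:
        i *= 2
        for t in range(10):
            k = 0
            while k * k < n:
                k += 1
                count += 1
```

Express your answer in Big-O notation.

Each loop level contributes: log n × log n × 1 × √n. Multiplying the contributions gives O(√n log² n).

Answer: O(√n log² n)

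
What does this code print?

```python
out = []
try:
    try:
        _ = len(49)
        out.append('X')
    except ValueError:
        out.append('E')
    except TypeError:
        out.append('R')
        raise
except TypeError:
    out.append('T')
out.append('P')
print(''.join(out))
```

Execution trace: 'R' (inner except TypeError) → 'T' (outer except TypeError) → 'P' (after the try/except). Output: RTP

Answer: RTP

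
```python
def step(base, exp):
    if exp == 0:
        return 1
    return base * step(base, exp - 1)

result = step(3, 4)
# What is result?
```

step(3, 4) = 3 * 3 * 3 * 3 = 81

Answer: 81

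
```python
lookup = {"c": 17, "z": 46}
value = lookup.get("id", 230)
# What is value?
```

Trace:
`lookup = {"c": 17, "z": 46}` → lookup = {'c': 17, 'z': 46}
`value = lookup.get("id", 230)` → value = 230
So value = 230

Answer: 230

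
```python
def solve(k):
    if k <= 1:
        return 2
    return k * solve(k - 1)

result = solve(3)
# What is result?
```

solve(3) = 3 * 2 * 2 = 12

Answer: 12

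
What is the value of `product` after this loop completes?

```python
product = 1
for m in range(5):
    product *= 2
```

2^5 = 32
`product` takes the values: 1 → 2 → 4 → 8 → 16 → 32

Answer: 32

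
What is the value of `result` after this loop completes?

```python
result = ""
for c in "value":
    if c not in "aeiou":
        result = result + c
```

Remove vowels from 'value'
`result` takes the values: "" → "v" → "vl"

Answer: "vl"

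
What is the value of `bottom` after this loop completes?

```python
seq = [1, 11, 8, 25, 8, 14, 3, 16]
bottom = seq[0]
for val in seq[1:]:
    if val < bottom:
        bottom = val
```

Minimum of [1, 11, 8, 25, 8, 14, 3, 16]
`bottom` takes the values: 1

Answer: 1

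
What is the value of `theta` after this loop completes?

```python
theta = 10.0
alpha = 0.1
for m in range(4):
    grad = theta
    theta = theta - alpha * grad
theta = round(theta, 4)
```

Gradient descent: w = 10.0 * (1 - 0.1)^4
`theta` takes the values: 10.0 → 9.0 → 8.1 → 7.29 → 6.561

Answer: 6.561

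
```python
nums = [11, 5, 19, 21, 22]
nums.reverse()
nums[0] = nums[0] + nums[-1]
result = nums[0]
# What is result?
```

Trace:
`nums = [11, 5, 19, 21, 22]` → nums = [11, 5, 19, 21, 22]
`nums.reverse()` → nums = [22, 21, 19, 5, 11]
`nums[0] = nums[0] + nums[-1]` → nums = [33, 21, 19, 5, 11]
`result = nums[0]` → result = 33
So result = 33

Answer: 33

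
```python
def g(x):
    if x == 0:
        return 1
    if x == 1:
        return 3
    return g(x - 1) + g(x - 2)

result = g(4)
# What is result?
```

Build up from base cases: g(0)=1, g(1)=3, g(2)=4, g(3)=7, g(4)=11

Answer: 11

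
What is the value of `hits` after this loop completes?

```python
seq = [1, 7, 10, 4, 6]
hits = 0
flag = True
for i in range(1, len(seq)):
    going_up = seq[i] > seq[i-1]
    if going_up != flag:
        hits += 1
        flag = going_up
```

Count direction changes in [1, 7, 10, 4, 6]
`hits` takes the values: 0 → 1 → 2

Answer: 2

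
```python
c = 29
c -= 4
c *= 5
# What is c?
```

Trace:
`c = 29` → c = 29
`c -= 4` → c = 25
`c *= 5` → c = 125
So c = 125

Answer: 125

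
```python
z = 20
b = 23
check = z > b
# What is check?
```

Trace:
`z = 20` → z = 20
`b = 23` → b = 23
`check = z > b` → check = False
So check = False

Answer: False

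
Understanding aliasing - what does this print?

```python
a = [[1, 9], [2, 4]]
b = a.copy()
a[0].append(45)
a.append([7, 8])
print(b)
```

Key concept: shallow copy with nested lists.
Step by step:
`a = [[1, 9], [2, 4]]` → a = [[1, 9], [2, 4]]
`b = a.copy()` → b = [[1, 9], [2, 4]]
`a[0].append(45)` → a = [[1, 9, 45], [2, 4]]; b = [[1, 9, 45], [2, 4]]
`a.append([7, 8])` → a = [[1, 9, 45], [2, 4], [7, 8]]
`print(b)` → prints [[1, 9, 45], [2, 4]]

Answer: [[1, 9, 45], [2, 4]]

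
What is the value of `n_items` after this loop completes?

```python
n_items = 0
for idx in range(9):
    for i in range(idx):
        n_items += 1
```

Triangle number: 0+1+2+...+8
`n_items` takes the values: 0 → 1 → 2 → 3 → 4 → 5 → 6 → 7 → 8 → 9 → 10 → 11 → 12 → 13 → 14 → 15 → 16 → 17 → 18 → 19 → 20 → 21 → 22 → 23 → 24 → 25 → 26 → 27 → 28 → 29 → 30 → 31 → 32 → 33 → 34 → 35 → 36

Answer: 36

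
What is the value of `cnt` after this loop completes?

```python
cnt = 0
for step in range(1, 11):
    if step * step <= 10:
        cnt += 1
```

Count numbers where step² ≤ 10
`cnt` takes the values: 0 → 1 → 2 → 3

Answer: 3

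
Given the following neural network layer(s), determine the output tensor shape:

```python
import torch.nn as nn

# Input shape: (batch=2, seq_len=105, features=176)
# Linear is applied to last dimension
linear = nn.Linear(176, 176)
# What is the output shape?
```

Input: (2, 105, 176) -> Output: (2, 105, 176)

Answer: (2, 105, 176)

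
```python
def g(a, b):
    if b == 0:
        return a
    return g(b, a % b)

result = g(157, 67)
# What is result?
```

g(157, 67) -> g(67, 23) -> g(23, 21) -> g(21, 2) -> g(2, 1) -> g(1, 0) -> 1

Answer: 1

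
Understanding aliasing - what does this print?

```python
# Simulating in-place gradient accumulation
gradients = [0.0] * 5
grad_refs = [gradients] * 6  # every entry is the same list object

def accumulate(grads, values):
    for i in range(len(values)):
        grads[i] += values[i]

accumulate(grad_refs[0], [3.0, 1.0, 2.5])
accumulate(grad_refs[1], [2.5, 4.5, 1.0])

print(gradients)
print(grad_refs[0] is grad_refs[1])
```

Key concept: gradient accumulation aliasing.
Step by step:
`gradients = [0.0] * 5` → gradients = [0.0, 0.0, 0.0, 0.0, 0.0]
`grad_refs = [gradients] * 6` → grad_refs = [[0.0, 0.0, 0.0, 0.0, 0.0], [0.0, 0.0, 0.0, 0.0, 0.0], [0.0, 0.0, 0.0, 0.0, 0.0], [0.0, 0.0, 0.0, 0.0, 0.0], [0.0, 0.0, 0.0, 0.0, 0.0], [0.0, 0.0, 0.0, 0.0, 0.0]]
`accumulate(grad_refs[0], [3.0, 1.0, 2.5])` → gradients = [3.0, 1.0, 2.5, 0.0, 0.0]; grad_refs = [[3.0, 1.0, 2.5, 0.0, 0.0], [3.0, 1.0, 2.5, 0.0, 0.0], [3.0, 1.0, 2.5, 0.0, 0.0], [3.0, 1.0, 2.5, 0.0, 0.0], [3.0, 1.0, 2.5, 0.0, 0.0], [3.0, 1.0, 2.5, 0.0, 0.0]]
`accumulate(grad_refs[1], [2.5, 4.5, 1.0])` → gradients = [5.5, 5.5, 3.5, 0.0, 0.0]; grad_refs = [[5.5, 5.5, 3.5, 0.0, 0.0], [5.5, 5.5, 3.5, 0.0, 0.0], [5.5, 5.5, 3.5, 0.0, 0.0], [5.5, 5.5, 3.5, 0.0, 0.0], [5.5, 5.5, 3.5, 0.0, 0.0], [5.5, 5.5, 3.5, 0.0, 0.0]]
`print(gradients)` → prints [5.5, 5.5, 3.5, 0.0, 0.0]
`print(grad_refs[0] is grad_refs[1])` → prints True

Answer:
[5.5, 5.5, 3.5, 0.0, 0.0]
True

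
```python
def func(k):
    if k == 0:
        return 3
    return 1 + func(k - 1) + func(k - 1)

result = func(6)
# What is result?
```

func(k) = 1 + 2·func(k-1), func(0)=3. Closed form: (3+1)·2^6 - 1 = 255.

Answer: 255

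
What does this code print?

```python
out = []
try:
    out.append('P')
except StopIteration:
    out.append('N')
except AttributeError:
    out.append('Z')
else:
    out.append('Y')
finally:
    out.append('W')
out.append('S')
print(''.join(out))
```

Execution trace: 'P' (try body, no exception) → 'Y' (else) → 'W' (finally) → 'S' (after the try/except). Output: PYWS

Answer: PYWS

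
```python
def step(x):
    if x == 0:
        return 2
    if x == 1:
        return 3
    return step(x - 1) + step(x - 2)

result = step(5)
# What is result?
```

Build up from base cases: step(0)=2, step(1)=3, step(2)=5, step(3)=8, step(4)=13, step(5)=21

Answer: 21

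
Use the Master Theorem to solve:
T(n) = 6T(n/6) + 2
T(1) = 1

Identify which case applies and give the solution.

a=6, b=6, f(n)=2. log_6(6) = 1. Since c=0 < 1, Case 1 applies: T(n) = Θ(n^log_b(a)) = O(n).

Answer: O(n) - Case 1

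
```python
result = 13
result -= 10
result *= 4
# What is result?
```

Trace:
`result = 13` → result = 13
`result -= 10` → result = 3
`result *= 4` → result = 12
So result = 12

Answer: 12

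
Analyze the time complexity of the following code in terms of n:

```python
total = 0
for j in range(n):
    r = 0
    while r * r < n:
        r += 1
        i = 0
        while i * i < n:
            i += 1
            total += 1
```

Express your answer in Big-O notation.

Each loop level contributes: n × √n × √n. Multiplying the contributions gives O(n^2).

Answer: O(n^2)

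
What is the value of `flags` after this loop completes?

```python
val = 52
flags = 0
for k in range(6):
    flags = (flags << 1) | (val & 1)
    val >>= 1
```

Reverse lowest 6 bits of 52
`flags` takes the values: 0 → 1 → 2 → 5 → 11

Answer: 11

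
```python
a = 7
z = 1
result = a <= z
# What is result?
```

Trace:
`a = 7` → a = 7
`z = 1` → z = 1
`result = a <= z` → result = False
So result = False

Answer: False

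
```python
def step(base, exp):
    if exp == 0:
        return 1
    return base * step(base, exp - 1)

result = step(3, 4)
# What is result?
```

step(3, 4) = 3 * 3 * 3 * 3 = 81

Answer: 81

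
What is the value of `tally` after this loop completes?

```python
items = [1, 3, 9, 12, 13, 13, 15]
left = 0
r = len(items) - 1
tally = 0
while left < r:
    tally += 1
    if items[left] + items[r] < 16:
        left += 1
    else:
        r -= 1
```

Steps to find pair summing to 16
`tally` takes the values: 0 → 1 → 2 → 3 → 4 → 5 → 6

Answer: 6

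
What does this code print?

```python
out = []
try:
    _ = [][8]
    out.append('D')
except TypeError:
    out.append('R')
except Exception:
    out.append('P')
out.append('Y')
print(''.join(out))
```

Execution trace: 'P' (except Exception) → 'Y' (after the try/except). Output: PY

Answer: PY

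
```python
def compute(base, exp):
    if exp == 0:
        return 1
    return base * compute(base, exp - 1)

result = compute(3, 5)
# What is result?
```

compute(3, 5) = 3 * 3 * 3 * 3 * 3 = 243

Answer: 243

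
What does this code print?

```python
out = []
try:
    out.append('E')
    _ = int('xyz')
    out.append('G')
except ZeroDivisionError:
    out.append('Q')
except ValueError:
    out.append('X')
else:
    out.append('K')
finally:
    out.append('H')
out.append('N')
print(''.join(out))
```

Execution trace: 'E' (try body) → 'X' (except ValueError) → 'H' (finally) → 'N' (after the try/except). Output: EXHN

Answer: EXHN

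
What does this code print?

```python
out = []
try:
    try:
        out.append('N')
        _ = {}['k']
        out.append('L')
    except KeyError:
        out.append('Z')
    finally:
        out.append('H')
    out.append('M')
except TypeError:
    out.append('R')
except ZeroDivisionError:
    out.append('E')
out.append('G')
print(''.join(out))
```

Execution trace: 'N' (inner try body) → 'Z' (inner except KeyError) → 'H' (inner finally) → 'M' (try body, no exception) → 'G' (after the try/except). Output: NZHMG

Answer: NZHMG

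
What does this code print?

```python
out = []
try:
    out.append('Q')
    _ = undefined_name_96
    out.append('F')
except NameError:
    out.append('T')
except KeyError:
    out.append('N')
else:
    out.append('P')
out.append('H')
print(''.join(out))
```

Execution trace: 'Q' (try body) → 'T' (except NameError) → 'H' (after the try/except). Output: QTH

Answer: QTH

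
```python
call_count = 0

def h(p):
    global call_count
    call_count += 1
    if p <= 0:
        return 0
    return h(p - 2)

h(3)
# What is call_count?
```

Linear recursion stepping by 2: 3 calls from p=3 down to ≤0.

Answer: 3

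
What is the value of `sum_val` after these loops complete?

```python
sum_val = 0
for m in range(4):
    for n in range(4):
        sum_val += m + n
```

Sum of all m+n for m,n in 4x4
`sum_val` takes the values: 0 → 1 → 3 → 6 → 7 → 9 → 12 → 16 → 18 → 21 → 25 → 30 → 33 → 37 → 42 → 48

Answer: 48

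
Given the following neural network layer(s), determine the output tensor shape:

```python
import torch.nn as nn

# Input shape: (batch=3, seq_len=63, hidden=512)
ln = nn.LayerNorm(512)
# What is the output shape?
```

Input: (3, 63, 512) -> Output: (3, 63, 512)

Answer: (3, 63, 512)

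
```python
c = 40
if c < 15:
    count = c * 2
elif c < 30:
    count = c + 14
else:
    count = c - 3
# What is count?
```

Trace:
`c = 40` → c = 40
`if c < 15: ...` → c < 15 is False, c < 30 is False, take else branch → count = 37
So count = 37

Answer: 37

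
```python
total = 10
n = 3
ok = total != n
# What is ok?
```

Trace:
`total = 10` → total = 10
`n = 3` → n = 3
`ok = total != n` → ok = True
So ok = True

Answer: True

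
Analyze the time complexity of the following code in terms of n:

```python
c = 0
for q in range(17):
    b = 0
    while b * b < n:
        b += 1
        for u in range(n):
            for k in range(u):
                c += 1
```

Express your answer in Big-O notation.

Each loop level contributes: 1 × √n × n × n. Multiplying the contributions gives O(n^2√n).

Answer: O(n^2√n)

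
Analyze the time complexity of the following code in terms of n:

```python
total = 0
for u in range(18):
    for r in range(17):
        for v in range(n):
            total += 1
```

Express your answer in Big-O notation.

Each loop level contributes: 1 × 1 × n. Multiplying the contributions gives O(n).

Answer: O(n)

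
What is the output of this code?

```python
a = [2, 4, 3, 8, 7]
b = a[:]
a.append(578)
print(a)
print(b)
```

Key concept: slice [:] creates copy.
Step by step:
`a = [2, 4, 3, 8, 7]` → a = [2, 4, 3, 8, 7]
`b = a[:]` → b = [2, 4, 3, 8, 7]
`a.append(578)` → a = [2, 4, 3, 8, 7, 578]
`print(a)` → prints [2, 4, 3, 8, 7, 578]
`print(b)` → prints [2, 4, 3, 8, 7]

Answer:
[2, 4, 3, 8, 7, 578]
[2, 4, 3, 8, 7]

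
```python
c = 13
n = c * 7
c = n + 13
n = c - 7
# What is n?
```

Trace:
`c = 13` → c = 13
`n = c * 7` → n = 91
`c = n + 13` → c = 104
`n = c - 7` → n = 97
So n = 97

Answer: 97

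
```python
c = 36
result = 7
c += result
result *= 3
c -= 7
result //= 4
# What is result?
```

Trace:
`c = 36` → c = 36
`result = 7` → result = 7
`c += result` → c = 43
`result *= 3` → result = 21
`c -= 7` → c = 36
`result //= 4` → result = 5
So result = 5

Answer: 5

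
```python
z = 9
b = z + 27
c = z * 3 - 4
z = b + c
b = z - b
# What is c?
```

Trace:
`z = 9` → z = 9
`b = z + 27` → b = 36
`c = z * 3 - 4` → c = 23
`z = b + c` → z = 59
`b = z - b` → b = 23
So c = 23

Answer: 23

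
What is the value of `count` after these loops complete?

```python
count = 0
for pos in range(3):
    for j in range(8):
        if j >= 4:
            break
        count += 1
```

Inner breaks at 4, outer runs 3 times
`count` takes the values: 0 → 1 → 2 → 3 → 4 → 5 → 6 → 7 → 8 → 9 → 10 → 11 → 12

Answer: 12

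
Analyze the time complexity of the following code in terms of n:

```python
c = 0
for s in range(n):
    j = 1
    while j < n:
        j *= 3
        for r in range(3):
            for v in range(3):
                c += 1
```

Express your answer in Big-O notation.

Each loop level contributes: n × log n × 1 × 1. Multiplying the contributions gives O(n log n).

Answer: O(n log n)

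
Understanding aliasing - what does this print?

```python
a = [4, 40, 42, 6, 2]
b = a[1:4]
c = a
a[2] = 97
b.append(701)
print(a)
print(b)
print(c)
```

Key concept: slice vs alias.
Step by step:
`a = [4, 40, 42, 6, 2]` → a = [4, 40, 42, 6, 2]
`b = a[1:4]` → b = [40, 42, 6]
`c = a` → c = [4, 40, 42, 6, 2] (same object as a)
`a[2] = 97` → a = [4, 40, 97, 6, 2] (same object as c); c = [4, 40, 97, 6, 2] (same object as a)
`b.append(701)` → b = [40, 42, 6, 701]
`print(a)` → prints [4, 40, 97, 6, 2]
`print(b)` → prints [40, 42, 6, 701]
`print(c)` → prints [4, 40, 97, 6, 2]

Answer:
[4, 40, 97, 6, 2]
[40, 42, 6, 701]
[4, 40, 97, 6, 2]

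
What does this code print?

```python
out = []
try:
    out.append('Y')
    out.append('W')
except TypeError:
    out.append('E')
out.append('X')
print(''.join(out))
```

Execution trace: 'Y' (try body) → 'W' (try body, no exception) → 'X' (after the try/except). Output: YWX

Answer: YWX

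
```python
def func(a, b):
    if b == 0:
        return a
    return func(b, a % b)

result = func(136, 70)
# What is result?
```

func(136, 70) -> func(70, 66) -> func(66, 4) -> func(4, 2) -> func(2, 0) -> 2

Answer: 2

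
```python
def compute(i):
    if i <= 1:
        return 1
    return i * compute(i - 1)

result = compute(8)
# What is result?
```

compute(8) = 8 * 7 * 6 * 5 * 4 * 3 * 2 * 1 = 40320

Answer: 40320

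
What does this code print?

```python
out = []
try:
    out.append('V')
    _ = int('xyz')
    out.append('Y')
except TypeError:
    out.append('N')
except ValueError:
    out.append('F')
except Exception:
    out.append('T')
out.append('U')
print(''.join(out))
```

Execution trace: 'V' (try body) → 'F' (except ValueError) → 'U' (after the try/except). Output: VFU

Answer: VFU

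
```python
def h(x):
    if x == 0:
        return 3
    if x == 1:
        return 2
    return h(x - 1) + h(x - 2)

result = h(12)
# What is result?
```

Build up from base cases: h(0)=3, h(1)=2, h(2)=5, h(3)=7, h(4)=12, h(5)=19, h(6)=31, ..., h(12)=555

Answer: 555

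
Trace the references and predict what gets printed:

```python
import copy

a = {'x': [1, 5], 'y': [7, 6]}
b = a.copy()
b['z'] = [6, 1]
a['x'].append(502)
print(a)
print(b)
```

Key concept: shallow copy of dict with mutable values.
Step by step:
`a = {'x': [1, 5], 'y': [7, 6]}` → a = {'x': [1, 5], 'y': [7, 6]}
`b = a.copy()` → b = {'x': [1, 5], 'y': [7, 6]}
`b['z'] = [6, 1]` → b = {'x': [1, 5], 'y': [7, 6], 'z': [6, 1]}
`a['x'].append(502)` → a = {'x': [1, 5, 502], 'y': [7, 6]}; b = {'x': [1, 5, 502], 'y': [7, 6], 'z': [6, 1]}
`print(a)` → prints {'x': [1, 5, 502], 'y': [7, 6]}
`print(b)` → prints {'x': [1, 5, 502], 'y': [7, 6], 'z': [6, 1]}

Answer:
{'x': [1, 5, 502], 'y': [7, 6]}
{'x': [1, 5, 502], 'y': [7, 6], 'z': [6, 1]}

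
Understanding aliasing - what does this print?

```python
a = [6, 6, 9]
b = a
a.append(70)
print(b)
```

Key concept: basic list aliasing.
Step by step:
`a = [6, 6, 9]` → a = [6, 6, 9]
`b = a` → b = [6, 6, 9] (same object as a)
`a.append(70)` → a = [6, 6, 9, 70] (same object as b); b = [6, 6, 9, 70] (same object as a)
`print(b)` → prints [6, 6, 9, 70]

Answer: [6, 6, 9, 70]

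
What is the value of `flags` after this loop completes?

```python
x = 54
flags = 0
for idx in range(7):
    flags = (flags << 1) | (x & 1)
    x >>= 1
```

Reverse lowest 7 bits of 54
`flags` takes the values: 0 → 1 → 3 → 6 → 13 → 27 → 54

Answer: 54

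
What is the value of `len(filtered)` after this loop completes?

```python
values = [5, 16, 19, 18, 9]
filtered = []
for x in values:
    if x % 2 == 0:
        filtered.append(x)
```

Count even numbers in [5, 16, 19, 18, 9]
`filtered` takes the values: [] → [16] → [16, 18]
So `len(filtered)` = 2

Answer: 2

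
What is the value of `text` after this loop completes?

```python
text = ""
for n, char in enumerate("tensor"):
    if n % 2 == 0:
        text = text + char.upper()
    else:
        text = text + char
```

Uppercase even positions in 'tensor'
`text` takes the values: "" → "T" → "Te" → "TeN" → "TeNs" → "TeNsO" → "TeNsOr"

Answer: "TeNsOr"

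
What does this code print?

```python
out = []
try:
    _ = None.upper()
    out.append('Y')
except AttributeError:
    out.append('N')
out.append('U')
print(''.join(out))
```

Execution trace: 'N' (except AttributeError) → 'U' (after the try/except). Output: NU

Answer: NU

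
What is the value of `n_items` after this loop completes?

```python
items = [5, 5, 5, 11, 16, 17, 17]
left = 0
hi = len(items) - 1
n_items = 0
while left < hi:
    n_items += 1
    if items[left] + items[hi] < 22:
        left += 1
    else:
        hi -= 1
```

Steps to find pair summing to 22
`n_items` takes the values: 0 → 1 → 2 → 3 → 4 → 5 → 6

Answer: 6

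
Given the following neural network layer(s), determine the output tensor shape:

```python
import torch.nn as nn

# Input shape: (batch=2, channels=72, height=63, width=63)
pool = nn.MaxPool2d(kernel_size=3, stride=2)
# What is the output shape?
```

Input: (2, 72, 63, 63) -> Output: (2, 72, 31, 31)

Answer: (2, 72, 31, 31)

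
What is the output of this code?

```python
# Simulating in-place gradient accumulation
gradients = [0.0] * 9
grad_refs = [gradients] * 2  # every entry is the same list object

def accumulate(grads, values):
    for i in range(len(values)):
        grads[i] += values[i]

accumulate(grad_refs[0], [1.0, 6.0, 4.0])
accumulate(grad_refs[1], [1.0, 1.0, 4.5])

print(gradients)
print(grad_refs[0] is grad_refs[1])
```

Key concept: gradient accumulation aliasing.
Step by step:
`gradients = [0.0] * 9` → gradients = [0.0, 0.0, 0.0, 0.0, 0.0, 0.0, 0.0, 0.0, 0.0]
`grad_refs = [gradients] * 2` → grad_refs = [[0.0, 0.0, 0.0, 0.0, 0.0, 0.0, 0.0, 0.0, 0.0], [0.0, 0.0, 0.0, 0.0, 0.0, 0.0, 0.0, 0.0, 0.0]]
`accumulate(grad_refs[0], [1.0, 6.0, 4.0])` → gradients = [1.0, 6.0, 4.0, 0.0, 0.0, 0.0, 0.0, 0.0, 0.0]; grad_refs = [[1.0, 6.0, 4.0, 0.0, 0.0, 0.0, 0.0, 0.0, 0.0], [1.0, 6.0, 4.0, 0.0, 0.0, 0.0, 0.0, 0.0, 0.0]]
`accumulate(grad_refs[1], [1.0, 1.0, 4.5])` → gradients = [2.0, 7.0, 8.5, 0.0, 0.0, 0.0, 0.0, 0.0, 0.0]; grad_refs = [[2.0, 7.0, 8.5, 0.0, 0.0, 0.0, 0.0, 0.0, 0.0], [2.0, 7.0, 8.5, 0.0, 0.0, 0.0, 0.0, 0.0, 0.0]]
`print(gradients)` → prints [2.0, 7.0, 8.5, 0.0, 0.0, 0.0, 0.0, 0.0, 0.0]
`print(grad_refs[0] is grad_refs[1])` → prints True

Answer:
[2.0, 7.0, 8.5, 0.0, 0.0, 0.0, 0.0, 0.0, 0.0]
True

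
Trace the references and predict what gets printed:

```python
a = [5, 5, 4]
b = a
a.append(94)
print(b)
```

Key concept: basic list aliasing.
Step by step:
`a = [5, 5, 4]` → a = [5, 5, 4]
`b = a` → b = [5, 5, 4] (same object as a)
`a.append(94)` → a = [5, 5, 4, 94] (same object as b); b = [5, 5, 4, 94] (same object as a)
`print(b)` → prints [5, 5, 4, 94]

Answer: [5, 5, 4, 94]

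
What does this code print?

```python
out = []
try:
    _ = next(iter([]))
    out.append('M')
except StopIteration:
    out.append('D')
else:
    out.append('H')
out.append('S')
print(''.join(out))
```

Execution trace: 'D' (except StopIteration) → 'S' (after the try/except). Output: DS

Answer: DS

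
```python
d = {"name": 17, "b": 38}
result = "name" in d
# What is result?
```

Trace:
`d = {"name": 17, "b": 38}` → d = {'name': 17, 'b': 38}
`result = "name" in d` → result = True
So result = True

Answer: True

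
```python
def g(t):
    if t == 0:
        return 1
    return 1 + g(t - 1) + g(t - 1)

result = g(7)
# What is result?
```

g(t) = 1 + 2·g(t-1), g(0)=1. Closed form: (1+1)·2^7 - 1 = 255.

Answer: 255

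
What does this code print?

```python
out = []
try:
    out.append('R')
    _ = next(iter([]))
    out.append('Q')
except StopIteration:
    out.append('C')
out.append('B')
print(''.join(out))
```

Execution trace: 'R' (try body) → 'C' (except StopIteration) → 'B' (after the try/except). Output: RCB

Answer: RCB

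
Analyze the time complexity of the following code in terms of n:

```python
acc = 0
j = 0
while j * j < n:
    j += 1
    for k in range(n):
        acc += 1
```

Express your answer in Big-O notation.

Each loop level contributes: √n × n. Multiplying the contributions gives O(n√n).

Answer: O(n√n)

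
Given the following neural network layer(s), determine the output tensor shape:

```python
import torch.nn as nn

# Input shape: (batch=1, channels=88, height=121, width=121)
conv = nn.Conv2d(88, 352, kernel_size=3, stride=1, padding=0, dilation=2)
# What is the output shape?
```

Input: (1, 88, 121, 121) -> Output: (1, 352, 117, 117)

Answer: (1, 352, 117, 117)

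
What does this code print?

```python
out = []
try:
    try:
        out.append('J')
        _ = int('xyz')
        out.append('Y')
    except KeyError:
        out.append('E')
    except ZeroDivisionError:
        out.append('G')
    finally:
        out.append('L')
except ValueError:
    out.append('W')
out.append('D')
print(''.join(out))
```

Execution trace: 'J' (try body) → 'L' (finally) → 'W' (outer except ValueError) → 'D' (after the try/except). Output: JLWD

Answer: JLWD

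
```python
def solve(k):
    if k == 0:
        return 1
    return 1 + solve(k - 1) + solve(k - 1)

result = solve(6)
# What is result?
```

solve(k) = 1 + 2·solve(k-1), solve(0)=1. Closed form: (1+1)·2^6 - 1 = 127.

Answer: 127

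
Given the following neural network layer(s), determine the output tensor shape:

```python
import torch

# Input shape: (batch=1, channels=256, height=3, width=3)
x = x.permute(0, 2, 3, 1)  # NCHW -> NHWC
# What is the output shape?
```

Input: (1, 256, 3, 3) -> Output: (1, 3, 3, 256)

Answer: (1, 3, 3, 256)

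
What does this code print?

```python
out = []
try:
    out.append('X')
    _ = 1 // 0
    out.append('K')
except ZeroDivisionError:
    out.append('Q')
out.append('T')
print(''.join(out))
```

Execution trace: 'X' (try body) → 'Q' (except ZeroDivisionError) → 'T' (after the try/except). Output: XQT

Answer: XQT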